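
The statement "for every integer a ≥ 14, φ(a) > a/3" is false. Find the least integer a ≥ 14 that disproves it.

Check each integer a ≥ 14 in order until the claim fails.
The first 4 eligible values, up to a = 17, all satisfy the conclusion.
a = 18: φ(18) = 6 and 18/3 = 6, so φ(18) ≤ 18/3.
Hence a = 18 is a counterexample.

a = 18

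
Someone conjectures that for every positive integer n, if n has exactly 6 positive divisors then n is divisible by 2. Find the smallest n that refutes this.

We need the least positive integer n for which n has exactly 6 positive divisors but n is not divisible by 2.
For n = 12, 18, 20, 28, 32, 44 the conclusion holds.
n = 45: τ(45) = 6; 45 mod 2 = 1.

n = 45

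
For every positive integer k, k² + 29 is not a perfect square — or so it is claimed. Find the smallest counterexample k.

k = 14

For k = 1, 2, 3, 4, …, 11, 12, 13 the conclusion holds.
k = 14: 14² + 29 = 225 = 15², a perfect square.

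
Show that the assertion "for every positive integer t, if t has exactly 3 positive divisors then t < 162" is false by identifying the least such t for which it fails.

Check each positive integer t in order until t has exactly 3 positive divisors but the claim fails.
t = 4: τ(4) = 3; 4 < 162.
t = 9: τ(9) = 3; 9 < 162.
t = 25: τ(25) = 3; 25 < 162.
t = 49: τ(49) = 3; 49 < 162.
t = 121: τ(121) = 3; 121 < 162.
t = 169: τ(169) = 3; 169 ≥ 162.

t = 169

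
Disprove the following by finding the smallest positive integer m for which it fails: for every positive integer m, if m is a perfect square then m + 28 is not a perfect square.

We need the least positive integer m for which m is a perfect square but m + 28 is a perfect square.
The first 5 eligible values, up to m = 25, all satisfy the conclusion.
m = 36: 36 = 6² and 36 + 28 = 64 = 8².

m = 36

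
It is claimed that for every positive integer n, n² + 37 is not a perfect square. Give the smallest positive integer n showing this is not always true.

n = 18

For n = 1, 2, 3, 4, …, 15, 16, 17 the conclusion holds.
n = 18: 18² + 37 = 361 = 19², a perfect square.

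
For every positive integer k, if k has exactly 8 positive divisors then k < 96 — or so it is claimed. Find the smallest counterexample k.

k = 102

A counterexample is any positive integer k such that k has exactly 8 positive divisors but the claim fails; we check each in order.
For k = 24, 30, 40, 42, 54, 56, 66, 70, 78, 88 the conclusion holds.
k = 102: τ(102) = 8; 102 ≥ 96.
Hence k = 102 is a counterexample.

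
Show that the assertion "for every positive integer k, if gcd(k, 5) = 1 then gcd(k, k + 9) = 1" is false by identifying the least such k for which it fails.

k = 3

For k = 1, 2 the conclusion holds.
k = 3: gcd(3, 12) = 3.
Hence k = 3 is a counterexample.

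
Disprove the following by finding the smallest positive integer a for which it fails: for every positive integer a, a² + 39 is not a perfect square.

a = 5

A counterexample is any positive integer a such that a² + 39 is a perfect square; we check each in order.
The first 4 eligible values, up to a = 4, all satisfy the conclusion.
a = 5: 5² + 39 = 64 = 8², a perfect square.
So a = 5 is the smallest counterexample.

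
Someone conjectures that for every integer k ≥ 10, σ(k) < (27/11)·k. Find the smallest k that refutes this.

For k = 10, 11, 12, 13, …, 21, 22, 23 the conclusion holds.
k = 24: σ(24) = 60; 60 ≥ 648/11.

k = 24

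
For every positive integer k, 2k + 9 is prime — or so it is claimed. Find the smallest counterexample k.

Check each positive integer k in order until 2k + 9 is not prime.
k = 1: 2k + 9 = 11, prime.
k = 2: 2k + 9 = 13, prime.
k = 3: 2k + 9 = 15 = 3 × 5, composite.
So k = 3 is the smallest counterexample.

k = 3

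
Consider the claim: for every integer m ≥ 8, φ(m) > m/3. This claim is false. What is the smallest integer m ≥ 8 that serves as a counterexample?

A counterexample is any integer m ≥ 8 such that the claim fails; we check each in order.
The first 4 eligible values, up to m = 11, all satisfy the conclusion.
m = 12: φ(12) = 4 and 12/3 = 4, so φ(12) ≤ 12/3.
So m = 12 is the smallest counterexample.

m = 12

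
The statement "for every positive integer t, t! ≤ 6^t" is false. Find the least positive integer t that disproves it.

t = 14

A counterexample is any positive integer t such that t! > 6^t; we check each in order.
For t = 1, 2, 3, 4, …, 11, 12, 13 the conclusion holds.
t = 14: t! = 87178291200 and 6^t = 78364164096, so 87178291200 > 78364164096.
So t = 14 is the smallest counterexample.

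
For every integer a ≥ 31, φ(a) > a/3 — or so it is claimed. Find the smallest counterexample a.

a = 36

We need the least integer a ≥ 31 for which the claim fails.
For a = 31, 32, 33, 34, 35 the conclusion holds.
a = 36: φ(36) = 12 and 36/3 = 12, so φ(36) ≤ 36/3.
Thus a = 36 disproves the claim, and no smaller a works.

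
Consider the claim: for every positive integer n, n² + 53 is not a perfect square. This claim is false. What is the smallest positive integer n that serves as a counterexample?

A counterexample is any positive integer n such that n² + 53 is a perfect square; we check each in order.
For n = 1, 2, 3, 4, …, 23, 24, 25 the conclusion holds.
n = 26: 26² + 53 = 729 = 27², a perfect square.
So n = 26 is the smallest counterexample.

n = 26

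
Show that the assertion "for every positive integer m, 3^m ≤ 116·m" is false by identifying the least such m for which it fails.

We need the least positive integer m for which 3^m > 116·m.
For m = 1, 2, 3, 4, 5 the conclusion holds.
m = 6: 3^m = 729 and 116·m = 696, so 729 > 696.
Thus m = 6 disproves the claim, and no smaller m works.

m = 6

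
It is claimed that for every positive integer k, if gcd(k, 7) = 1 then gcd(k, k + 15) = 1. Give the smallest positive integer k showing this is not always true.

A counterexample is any positive integer k such that gcd(k, 7) = 1 but gcd(k, k + 15) > 1; we check each in order.
k = 1: gcd(1, 16) = 1.
k = 2: gcd(2, 17) = 1.
k = 3: gcd(3, 18) = 3.

k = 3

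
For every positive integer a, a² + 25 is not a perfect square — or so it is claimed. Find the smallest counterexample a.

a = 12

We need the least positive integer a for which a² + 25 is a perfect square.
For a = 1, 2, 3, 4, …, 9, 10, 11 the conclusion holds.
a = 12: 12² + 25 = 169 = 13², a perfect square.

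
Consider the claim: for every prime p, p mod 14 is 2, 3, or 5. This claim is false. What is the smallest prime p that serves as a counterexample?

p = 7

A counterexample is any prime p such that the claim fails; we check each in order.
p = 2: 2 mod 14 = 2.
p = 3: 3 mod 14 = 3.
p = 5: 5 mod 14 = 5.
p = 7: 7 mod 14 = 7 — not in {2, 3, 5}.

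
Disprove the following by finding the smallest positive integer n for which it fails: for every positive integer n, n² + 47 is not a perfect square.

We need the least positive integer n for which n² + 47 is a perfect square.
For n = 1, 2, 3, 4, …, 20, 21, 22 the conclusion holds.
n = 23: 23² + 47 = 576 = 24², a perfect square.

n = 23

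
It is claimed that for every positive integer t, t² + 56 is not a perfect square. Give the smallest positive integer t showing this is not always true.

Check each positive integer t in order until t² + 56 is a perfect square.
t = 1: 1² + 56 = 57, not a perfect square.
t = 2: 2² + 56 = 60, not a perfect square.
t = 3: 3² + 56 = 65, not a perfect square.
t = 4: 4² + 56 = 72, not a perfect square.
t = 5: 5² + 56 = 81 = 9², a perfect square.

t = 5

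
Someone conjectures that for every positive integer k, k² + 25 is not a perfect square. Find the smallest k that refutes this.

k = 12

Check each positive integer k in order until k² + 25 is a perfect square.
For k = 1, 2, 3, 4, …, 9, 10, 11 the conclusion holds.
k = 12: 12² + 25 = 169 = 13², a perfect square.
Hence k = 12 is a counterexample.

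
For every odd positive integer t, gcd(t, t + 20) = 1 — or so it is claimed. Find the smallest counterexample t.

Check each odd positive integer t in order until gcd(t, t + 20) > 1.
t = 1: gcd(1, 21) = 1.
t = 3: gcd(3, 23) = 1.
t = 5: gcd(5, 25) = 5.
Hence t = 5 is a counterexample.

t = 5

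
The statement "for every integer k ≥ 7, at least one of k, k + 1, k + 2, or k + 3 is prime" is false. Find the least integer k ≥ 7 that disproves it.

k = 24

The first 17 eligible values, up to k = 23, all satisfy the conclusion.
k = 24: 24 = 2 × 12; 25 = 5 × 5; 26 = 2 × 13; 27 = 3 × 9 — all composite.
Hence k = 24 is a counterexample.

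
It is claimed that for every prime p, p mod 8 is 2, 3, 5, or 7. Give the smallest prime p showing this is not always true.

p = 17

The first 6 eligible values, up to p = 13, all satisfy the conclusion.
p = 17: 17 mod 8 = 1 — not in {2, 3, 5, 7}.
Hence p = 17 is a counterexample.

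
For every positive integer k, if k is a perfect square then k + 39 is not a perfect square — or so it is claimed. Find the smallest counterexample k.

k = 25

For k = 1, 4, 9, 16 the conclusion holds.
k = 25: 25 = 5² and 25 + 39 = 64 = 8².
So k = 25 is the smallest counterexample.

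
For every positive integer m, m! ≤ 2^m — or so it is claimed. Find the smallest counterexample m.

For m = 1, 2, 3 the conclusion holds.
m = 4: m! = 24 and 2^m = 16, so 24 > 16.
Thus m = 4 disproves the claim, and no smaller m works.

m = 4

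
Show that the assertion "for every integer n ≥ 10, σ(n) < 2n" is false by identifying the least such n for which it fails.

We need the least integer n ≥ 10 for which the claim fails.
n = 10: σ(10) = 18; 18 < 20.
n = 11: σ(11) = 12; 12 < 22.
n = 12: σ(12) = 28; 28 ≥ 24.
So n = 12 is the smallest counterexample.

n = 12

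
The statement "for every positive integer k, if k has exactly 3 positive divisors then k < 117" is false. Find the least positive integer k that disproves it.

k = 121

Check each positive integer k in order until k has exactly 3 positive divisors but the claim fails.
The first 4 eligible values, up to k = 49, all satisfy the conclusion.
k = 121: τ(121) = 3; 121 ≥ 117.
Thus k = 121 disproves the claim, and no smaller k works.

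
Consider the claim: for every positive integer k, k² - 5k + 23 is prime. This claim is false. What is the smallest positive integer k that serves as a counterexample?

A counterexample is any positive integer k such that k² - 5k + 23 is not prime; we check each in order.
The first 18 eligible values, up to k = 18, all satisfy the conclusion.
k = 19: k² - 5k + 23 = 289 = 17 × 17, composite.
Thus k = 19 disproves the claim, and no smaller k works.

k = 19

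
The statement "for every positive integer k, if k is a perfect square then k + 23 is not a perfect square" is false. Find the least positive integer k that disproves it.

A counterexample is any positive integer k such that k is a perfect square but k + 23 is a perfect square; we check each in order.
For k = 1, 4, 9, 16, 25, 36, 49, 64, 81, 100 the conclusion holds.
k = 121: 121 = 11² and 121 + 23 = 144 = 12².

k = 121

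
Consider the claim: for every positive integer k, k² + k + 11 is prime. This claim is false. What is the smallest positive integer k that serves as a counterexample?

k = 10

For k = 1, 2, 3, 4, 5, 6, 7, 8, 9 the conclusion holds.
k = 10: k² + k + 11 = 121 = 11 × 11, composite.
Thus k = 10 disproves the claim, and no smaller k works.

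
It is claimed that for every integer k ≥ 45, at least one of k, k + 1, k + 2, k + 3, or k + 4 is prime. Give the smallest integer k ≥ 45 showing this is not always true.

k = 48

k = 45: 47 is prime.
k = 46: 47 is prime.
k = 47: 47 is prime.
k = 48: 48 = 2 × 24; 49 = 7 × 7; 50 = 2 × 25; 51 = 3 × 17; 52 = 2 × 26 — all composite.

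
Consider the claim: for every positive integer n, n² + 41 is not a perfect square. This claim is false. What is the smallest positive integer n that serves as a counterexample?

n = 20

Check each positive integer n in order until n² + 41 is a perfect square.
The first 19 eligible values, up to n = 19, all satisfy the conclusion.
n = 20: 20² + 41 = 441 = 21², a perfect square.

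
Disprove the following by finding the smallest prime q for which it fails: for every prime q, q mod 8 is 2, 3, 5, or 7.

For q = 2, 3, 5, 7, 11, 13 the conclusion holds.
q = 17: 17 mod 8 = 1 — not in {2, 3, 5, 7}.

q = 17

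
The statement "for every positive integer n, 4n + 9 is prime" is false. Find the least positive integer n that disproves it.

n = 3

A counterexample is any positive integer n such that 4n + 9 is not prime; we check each in order.
For n = 1, 2 the conclusion holds.
n = 3: 4n + 9 = 21 = 3 × 7, composite.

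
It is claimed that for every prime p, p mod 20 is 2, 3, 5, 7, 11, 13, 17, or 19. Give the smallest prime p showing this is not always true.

p = 29

A counterexample is any prime p such that the claim fails; we check each in order.
The first 9 eligible values, up to p = 23, all satisfy the conclusion.
p = 29: 29 mod 20 = 9 — not in {2, 3, 5, 7, 11, 13, 17, 19}.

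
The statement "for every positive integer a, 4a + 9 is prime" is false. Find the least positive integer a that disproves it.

Check each positive integer a in order until 4a + 9 is not prime.
For a = 1, 2 the conclusion holds.
a = 3: 4a + 9 = 21 = 3 × 7, composite.

a = 3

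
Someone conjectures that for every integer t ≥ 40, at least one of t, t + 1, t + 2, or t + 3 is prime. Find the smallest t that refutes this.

t = 48

t = 40: 41 is prime.
t = 41: 41 is prime.
t = 42: 43 is prime.
t = 43: 43 is prime.
t = 44: 47 is prime.
t = 45: 47 is prime.
t = 46: 47 is prime.
t = 47: 47 is prime.
t = 48: 48 = 2 × 24; 49 = 7 × 7; 50 = 2 × 25; 51 = 3 × 17 — all composite.
Thus t = 48 disproves the claim, and no smaller t works.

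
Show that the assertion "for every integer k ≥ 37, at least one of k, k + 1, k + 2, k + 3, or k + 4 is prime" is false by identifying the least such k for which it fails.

A counterexample is any integer k ≥ 37 such that k, k + 1, k + 2, k + 3, k + 4 are all composite; we check each in order.
For k = 37, 38, 39, 40, …, 45, 46, 47 the conclusion holds.
k = 48: 48 = 2 × 24; 49 = 7 × 7; 50 = 2 × 25; 51 = 3 × 17; 52 = 2 × 26 — all composite.

k = 48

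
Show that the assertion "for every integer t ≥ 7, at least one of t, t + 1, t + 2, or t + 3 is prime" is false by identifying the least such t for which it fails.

Check each integer t ≥ 7 in order until t, t + 1, t + 2, t + 3 are all composite.
For t = 7, 8, 9, 10, …, 21, 22, 23 the conclusion holds.
t = 24: 24 = 2 × 12; 25 = 5 × 5; 26 = 2 × 13; 27 = 3 × 9 — all composite.
Hence t = 24 is a counterexample.

t = 24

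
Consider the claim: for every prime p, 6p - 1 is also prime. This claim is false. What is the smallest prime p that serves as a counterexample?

p = 11

A counterexample is any prime p such that 6p - 1 is not prime; we check each in order.
For p = 2, 3, 5, 7 the conclusion holds.
p = 11: 6p - 1 = 65 = 5 × 13, not prime.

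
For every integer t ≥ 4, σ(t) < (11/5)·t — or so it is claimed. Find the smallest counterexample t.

For t = 4, 5, 6, 7, 8, 9, 10, 11 the conclusion holds.
t = 12: σ(12) = 28; 28 ≥ 132/5.

t = 12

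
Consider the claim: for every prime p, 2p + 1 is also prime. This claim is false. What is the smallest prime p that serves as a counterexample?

p = 7

We need the least prime p for which 2p + 1 is not prime.
For p = 2, 3, 5 the conclusion holds.
p = 7: 2p + 1 = 15 = 3 × 5, not prime.
Thus p = 7 disproves the claim, and no smaller p works.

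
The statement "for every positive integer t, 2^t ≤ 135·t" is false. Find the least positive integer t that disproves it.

t = 11

For t = 1, 2, 3, 4, 5, 6, 7, 8, 9, 10 the conclusion holds.
t = 11: 2^t = 2048 and 135·t = 1485, so 2048 > 1485.
Hence t = 11 is a counterexample.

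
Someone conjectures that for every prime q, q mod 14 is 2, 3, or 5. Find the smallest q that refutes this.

q = 7

We need the least prime q for which the claim fails.
For q = 2, 3, 5 the conclusion holds.
q = 7: 7 mod 14 = 7 — not in {2, 3, 5}.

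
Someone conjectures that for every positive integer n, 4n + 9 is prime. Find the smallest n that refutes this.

n = 3

Check each positive integer n in order until 4n + 9 is not prime.
For n = 1, 2 the conclusion holds.
n = 3: 4n + 9 = 21 = 3 × 7, composite.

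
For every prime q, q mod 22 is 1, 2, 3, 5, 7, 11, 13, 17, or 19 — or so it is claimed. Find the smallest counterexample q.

q = 31

Check each prime q in order until the claim fails.
The first 10 eligible values, up to q = 29, all satisfy the conclusion.
q = 31: 31 mod 22 = 9 — not in {1, 2, 3, 5, 7, 11, 13, 17, 19}.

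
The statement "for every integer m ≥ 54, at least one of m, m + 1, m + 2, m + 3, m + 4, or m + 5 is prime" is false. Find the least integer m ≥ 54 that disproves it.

m = 90

A counterexample is any integer m ≥ 54 such that m, m + 1, m + 2, m + 3, m + 4, m + 5 are all composite; we check each in order.
For m = 54, 55, 56, 57, …, 87, 88, 89 the conclusion holds.
m = 90: 90 = 2 × 45; 91 = 7 × 13; 92 = 2 × 46; 93 = 3 × 31; 94 = 2 × 47; 95 = 5 × 19 — all composite.
Thus m = 90 disproves the claim, and no smaller m works.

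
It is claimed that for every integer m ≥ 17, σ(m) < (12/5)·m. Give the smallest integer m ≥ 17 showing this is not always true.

We need the least integer m ≥ 17 for which the claim fails.
The first 7 eligible values, up to m = 23, all satisfy the conclusion.
m = 24: σ(24) = 60; 60 ≥ 288/5.

m = 24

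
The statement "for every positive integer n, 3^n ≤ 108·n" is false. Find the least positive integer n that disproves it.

n = 6

For n = 1, 2, 3, 4, 5 the conclusion holds.
n = 6: 3^n = 729 and 108·n = 648, so 729 > 648.
Hence n = 6 is a counterexample.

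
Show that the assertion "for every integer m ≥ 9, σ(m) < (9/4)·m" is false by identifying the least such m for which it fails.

A counterexample is any integer m ≥ 9 such that the claim fails; we check each in order.
m = 9: σ(9) = 13; 13 < 81/4.
m = 10: σ(10) = 18; 18 < 45/2.
m = 11: σ(11) = 12; 12 < 99/4.
m = 12: σ(12) = 28; 28 ≥ 27.
So m = 12 is the smallest counterexample.

m = 12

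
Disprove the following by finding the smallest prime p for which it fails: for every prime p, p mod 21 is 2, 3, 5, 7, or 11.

p = 13

For p = 2, 3, 5, 7, 11 the conclusion holds.
p = 13: 13 mod 21 = 13 — not in {2, 3, 5, 7, 11}.
Hence p = 13 is a counterexample.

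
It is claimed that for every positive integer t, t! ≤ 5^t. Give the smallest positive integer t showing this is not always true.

t = 12

Check each positive integer t in order until t! > 5^t.
For t = 1, 2, 3, 4, …, 9, 10, 11 the conclusion holds.
t = 12: t! = 479001600 and 5^t = 244140625, so 479001600 > 244140625.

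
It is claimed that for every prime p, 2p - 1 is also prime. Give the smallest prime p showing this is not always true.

p = 5

For p = 2, 3 the conclusion holds.
p = 5: 2p - 1 = 9 = 3 × 3, not prime.
Hence p = 5 is a counterexample.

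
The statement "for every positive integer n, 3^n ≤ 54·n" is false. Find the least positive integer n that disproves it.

n = 1: 3^n = 3 and 54·n = 54, so 3 ≤ 54.
n = 2: 3^n = 9 and 54·n = 108, so 9 ≤ 108.
n = 3: 3^n = 27 and 54·n = 162, so 27 ≤ 162.
n = 4: 3^n = 81 and 54·n = 216, so 81 ≤ 216.
n = 5: 3^n = 243 and 54·n = 270, so 243 ≤ 270.
n = 6: 3^n = 729 and 54·n = 324, so 729 > 324.
Hence n = 6 is a counterexample.

n = 6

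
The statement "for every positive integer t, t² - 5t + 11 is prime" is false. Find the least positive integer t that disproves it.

t = 7

A counterexample is any positive integer t such that t² - 5t + 11 is not prime; we check each in order.
t = 1: t² - 5t + 11 = 7, prime.
t = 2: t² - 5t + 11 = 5, prime.
t = 3: t² - 5t + 11 = 5, prime.
t = 4: t² - 5t + 11 = 7, prime.
t = 5: t² - 5t + 11 = 11, prime.
t = 6: t² - 5t + 11 = 17, prime.
t = 7: t² - 5t + 11 = 25 = 5 × 5, composite.
So t = 7 is the smallest counterexample.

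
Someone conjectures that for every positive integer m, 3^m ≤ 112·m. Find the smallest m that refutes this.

m = 6

A counterexample is any positive integer m such that 3^m > 112·m; we check each in order.
The first 5 eligible values, up to m = 5, all satisfy the conclusion.
m = 6: 3^m = 729 and 112·m = 672, so 729 > 672.
Thus m = 6 disproves the claim, and no smaller m works.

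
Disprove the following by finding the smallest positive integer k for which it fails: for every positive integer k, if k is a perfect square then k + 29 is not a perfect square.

For k = 1, 4, 9, 16, …, 121, 144, 169 the conclusion holds.
k = 196: 196 = 14² and 196 + 29 = 225 = 15².

k = 196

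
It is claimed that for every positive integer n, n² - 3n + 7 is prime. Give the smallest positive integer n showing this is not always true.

n = 1: n² - 3n + 7 = 5, prime.
n = 2: n² - 3n + 7 = 5, prime.
n = 3: n² - 3n + 7 = 7, prime.
n = 4: n² - 3n + 7 = 11, prime.
n = 5: n² - 3n + 7 = 17, prime.
n = 6: n² - 3n + 7 = 25 = 5 × 5, composite.
So n = 6 is the smallest counterexample.

n = 6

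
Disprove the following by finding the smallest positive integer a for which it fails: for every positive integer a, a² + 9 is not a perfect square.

Check each positive integer a in order until a² + 9 is a perfect square.
For a = 1, 2, 3 the conclusion holds.
a = 4: 4² + 9 = 25 = 5², a perfect square.

a = 4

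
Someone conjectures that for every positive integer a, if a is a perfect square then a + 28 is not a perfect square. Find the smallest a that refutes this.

A counterexample is any positive integer a such that a is a perfect square but a + 28 is a perfect square; we check each in order.
The first 5 eligible values, up to a = 25, all satisfy the conclusion.
a = 36: 36 = 6² and 36 + 28 = 64 = 8².
So a = 36 is the smallest counterexample.

a = 36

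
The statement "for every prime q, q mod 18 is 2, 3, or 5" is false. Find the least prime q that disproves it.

q = 2: 2 mod 18 = 2.
q = 3: 3 mod 18 = 3.
q = 5: 5 mod 18 = 5.
q = 7: 7 mod 18 = 7 — not in {2, 3, 5}.
Thus q = 7 disproves the claim, and no smaller q works.

q = 7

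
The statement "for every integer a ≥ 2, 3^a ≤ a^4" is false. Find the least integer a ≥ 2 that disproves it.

We need the least integer a ≥ 2 for which 3^a > a^4.
For a = 2, 3, 4, 5, 6, 7 the conclusion holds.
a = 8: 3^a = 6561 and a^4 = 4096, so 6561 > 4096.

a = 8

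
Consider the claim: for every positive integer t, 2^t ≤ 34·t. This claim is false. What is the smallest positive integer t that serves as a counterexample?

t = 9

We need the least positive integer t for which 2^t > 34·t.
The first 8 eligible values, up to t = 8, all satisfy the conclusion.
t = 9: 2^t = 512 and 34·t = 306, so 512 > 306.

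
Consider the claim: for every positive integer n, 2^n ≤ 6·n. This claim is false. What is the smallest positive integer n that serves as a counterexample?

Check each positive integer n in order until 2^n > 6·n.
The first 4 eligible values, up to n = 4, all satisfy the conclusion.
n = 5: 2^n = 32 and 6·n = 30, so 32 > 30.
So n = 5 is the smallest counterexample.

n = 5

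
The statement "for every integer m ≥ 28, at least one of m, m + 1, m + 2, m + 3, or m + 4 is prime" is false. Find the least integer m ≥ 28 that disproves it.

m = 32

We need the least integer m ≥ 28 for which m, m + 1, m + 2, m + 3, m + 4 are all composite.
m = 28: 29 is prime.
m = 29: 29 is prime.
m = 30: 31 is prime.
m = 31: 31 is prime.
m = 32: 32 = 2 × 16; 33 = 3 × 11; 34 = 2 × 17; 35 = 5 × 7; 36 = 2 × 18 — all composite.
So m = 32 is the smallest counterexample.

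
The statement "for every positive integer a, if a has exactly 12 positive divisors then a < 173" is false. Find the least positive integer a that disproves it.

Check each positive integer a in order until a has exactly 12 positive divisors but the claim fails.
For a = 60, 72, 84, 90, …, 150, 156, 160 the conclusion holds.
a = 198: τ(198) = 12; 198 ≥ 173.
Thus a = 198 disproves the claim, and no smaller a works.

a = 198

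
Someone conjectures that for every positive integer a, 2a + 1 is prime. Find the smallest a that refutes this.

a = 4

A counterexample is any positive integer a such that 2a + 1 is not prime; we check each in order.
For a = 1, 2, 3 the conclusion holds.
a = 4: 2a + 1 = 9 = 3 × 3, composite.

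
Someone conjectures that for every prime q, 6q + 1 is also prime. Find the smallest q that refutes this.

q = 19

A counterexample is any prime q such that 6q + 1 is not prime; we check each in order.
q = 2: 6q + 1 = 13, prime.
q = 3: 6q + 1 = 19, prime.
q = 5: 6q + 1 = 31, prime.
q = 7: 6q + 1 = 43, prime.
q = 11: 6q + 1 = 67, prime.
q = 13: 6q + 1 = 79, prime.
q = 17: 6q + 1 = 103, prime.
q = 19: 6q + 1 = 115 = 5 × 23, not prime.
So q = 19 is the smallest counterexample.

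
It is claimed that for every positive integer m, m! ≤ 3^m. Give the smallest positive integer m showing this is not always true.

A counterexample is any positive integer m such that m! > 3^m; we check each in order.
The first 6 eligible values, up to m = 6, all satisfy the conclusion.
m = 7: m! = 5040 and 3^m = 2187, so 5040 > 2187.

m = 7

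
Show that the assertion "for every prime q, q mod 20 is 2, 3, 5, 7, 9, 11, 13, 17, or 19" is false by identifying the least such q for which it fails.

We need the least prime q for which the claim fails.
For q = 2, 3, 5, 7, …, 29, 31, 37 the conclusion holds.
q = 41: 41 mod 20 = 1 — not in {2, 3, 5, 7, 9, 11, 13, 17, 19}.

q = 41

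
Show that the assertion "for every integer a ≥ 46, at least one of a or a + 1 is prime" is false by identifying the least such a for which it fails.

a = 46: 47 is prime.
a = 47: 47 is prime.
a = 48: 48 = 2 × 24; 49 = 7 × 7 — both composite.
Hence a = 48 is a counterexample.

a = 48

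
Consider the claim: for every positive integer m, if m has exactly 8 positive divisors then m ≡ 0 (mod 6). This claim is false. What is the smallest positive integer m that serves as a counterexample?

m = 40

Check each positive integer m in order until m has exactly 8 positive divisors but the claim fails.
For m = 24, 30 the conclusion holds.
m = 40: τ(40) = 8; 40 ≡ 4 (mod 6).
Thus m = 40 disproves the claim, and no smaller m works.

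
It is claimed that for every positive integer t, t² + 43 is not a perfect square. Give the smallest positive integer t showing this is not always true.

For t = 1, 2, 3, 4, …, 18, 19, 20 the conclusion holds.
t = 21: 21² + 43 = 484 = 22², a perfect square.

t = 21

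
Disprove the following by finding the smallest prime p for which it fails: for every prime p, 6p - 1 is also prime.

Check each prime p in order until 6p - 1 is not prime.
The first 4 eligible values, up to p = 7, all satisfy the conclusion.
p = 11: 6p - 1 = 65 = 5 × 13, not prime.
So p = 11 is the smallest counterexample.

p = 11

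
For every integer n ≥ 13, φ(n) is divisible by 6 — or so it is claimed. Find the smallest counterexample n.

n = 15

Check each integer n ≥ 13 in order until φ(n) is not divisible by 6.
For n = 13, 14 the conclusion holds.
n = 15: φ(15) = 8; 8 mod 6 = 2.
So n = 15 is the smallest counterexample.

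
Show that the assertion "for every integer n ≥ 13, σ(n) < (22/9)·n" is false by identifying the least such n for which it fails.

A counterexample is any integer n ≥ 13 such that the claim fails; we check each in order.
The first 11 eligible values, up to n = 23, all satisfy the conclusion.
n = 24: σ(24) = 60; 60 ≥ 176/3.
Thus n = 24 disproves the claim, and no smaller n works.

n = 24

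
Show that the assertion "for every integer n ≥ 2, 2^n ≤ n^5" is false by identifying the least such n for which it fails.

The first 21 eligible values, up to n = 22, all satisfy the conclusion.
n = 23: 2^n = 8388608 and n^5 = 6436343, so 8388608 > 6436343.

n = 23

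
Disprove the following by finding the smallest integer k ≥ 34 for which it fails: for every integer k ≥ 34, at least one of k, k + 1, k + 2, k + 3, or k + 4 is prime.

We need the least integer k ≥ 34 for which k, k + 1, k + 2, k + 3, k + 4 are all composite.
The first 14 eligible values, up to k = 47, all satisfy the conclusion.
k = 48: 48 = 2 × 24; 49 = 7 × 7; 50 = 2 × 25; 51 = 3 × 17; 52 = 2 × 26 — all composite.
Thus k = 48 disproves the claim, and no smaller k works.

k = 48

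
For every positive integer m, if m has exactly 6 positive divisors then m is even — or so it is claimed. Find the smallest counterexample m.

m = 45

Check each positive integer m in order until m has exactly 6 positive divisors but m is odd.
For m = 12, 18, 20, 28, 32, 44 the conclusion holds.
m = 45: divisors of 45: 1, 3, 5, 9, 15, 45; 45 is odd.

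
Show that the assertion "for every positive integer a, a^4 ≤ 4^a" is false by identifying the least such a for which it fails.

a = 3

Check each positive integer a in order until a^4 > 4^a.
For a = 1, 2 the conclusion holds.
a = 3: a^4 = 81 and 4^a = 64, so 81 > 64.
So a = 3 is the smallest counterexample.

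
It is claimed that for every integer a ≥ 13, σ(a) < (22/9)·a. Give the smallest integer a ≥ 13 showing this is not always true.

A counterexample is any integer a ≥ 13 such that the claim fails; we check each in order.
For a = 13, 14, 15, 16, …, 21, 22, 23 the conclusion holds.
a = 24: σ(24) = 60; 60 ≥ 176/3.

a = 24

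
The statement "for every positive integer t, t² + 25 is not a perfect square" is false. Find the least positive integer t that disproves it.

t = 12

A counterexample is any positive integer t such that t² + 25 is a perfect square; we check each in order.
The first 11 eligible values, up to t = 11, all satisfy the conclusion.
t = 12: 12² + 25 = 169 = 13², a perfect square.
Thus t = 12 disproves the claim, and no smaller t works.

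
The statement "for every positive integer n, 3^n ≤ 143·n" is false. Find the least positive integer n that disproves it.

n = 1: 3^n = 3 and 143·n = 143, so 3 ≤ 143.
n = 2: 3^n = 9 and 143·n = 286, so 9 ≤ 286.
n = 3: 3^n = 27 and 143·n = 429, so 27 ≤ 429.
n = 4: 3^n = 81 and 143·n = 572, so 81 ≤ 572.
n = 5: 3^n = 243 and 143·n = 715, so 243 ≤ 715.
n = 6: 3^n = 729 and 143·n = 858, so 729 ≤ 858.
n = 7: 3^n = 2187 and 143·n = 1001, so 2187 > 1001.
Hence n = 7 is a counterexample.

n = 7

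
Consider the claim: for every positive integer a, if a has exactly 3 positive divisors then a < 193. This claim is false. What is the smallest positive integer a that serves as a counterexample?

a = 289

We need the least positive integer a for which a has exactly 3 positive divisors but the claim fails.
a = 4: τ(4) = 3; 4 < 193.
a = 9: τ(9) = 3; 9 < 193.
a = 25: τ(25) = 3; 25 < 193.
a = 49: τ(49) = 3; 49 < 193.
a = 121: τ(121) = 3; 121 < 193.
a = 169: τ(169) = 3; 169 < 193.
a = 289: τ(289) = 3; 289 ≥ 193.
Hence a = 289 is a counterexample.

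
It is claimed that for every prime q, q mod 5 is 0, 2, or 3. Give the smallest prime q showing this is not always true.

Check each prime q in order until the claim fails.
The first 4 eligible values, up to q = 7, all satisfy the conclusion.
q = 11: 11 mod 5 = 1 — not in {0, 2, 3}.
Hence q = 11 is a counterexample.

q = 11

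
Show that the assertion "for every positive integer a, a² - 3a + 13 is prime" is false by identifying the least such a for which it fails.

A counterexample is any positive integer a such that a² - 3a + 13 is not prime; we check each in order.
For a = 1, 2, 3, 4, …, 9, 10, 11 the conclusion holds.
a = 12: a² - 3a + 13 = 121 = 11 × 11, composite.
Thus a = 12 disproves the claim, and no smaller a works.

a = 12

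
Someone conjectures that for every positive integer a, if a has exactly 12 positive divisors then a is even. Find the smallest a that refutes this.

Check each positive integer a in order until a has exactly 12 positive divisors but a is odd.
For a = 60, 72, 84, 90, …, 294, 306, 308 the conclusion holds.
a = 315: divisors of 315: 12 divisors; 315 is odd.

a = 315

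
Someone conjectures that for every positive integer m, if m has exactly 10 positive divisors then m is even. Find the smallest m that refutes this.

m = 405

A counterexample is any positive integer m such that m has exactly 10 positive divisors but m is odd; we check each in order.
For m = 48, 80, 112, 162, 176, 208, 272, 304, 368 the conclusion holds.
m = 405: divisors of 405: 10 divisors; 405 is odd.
Hence m = 405 is a counterexample.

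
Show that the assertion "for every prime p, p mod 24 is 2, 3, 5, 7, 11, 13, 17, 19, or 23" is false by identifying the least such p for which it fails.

p = 73

For p = 2, 3, 5, 7, …, 61, 67, 71 the conclusion holds.
p = 73: 73 mod 24 = 1 — not in {2, 3, 5, 7, 11, 13, 17, 19, 23}.
So p = 73 is the smallest counterexample.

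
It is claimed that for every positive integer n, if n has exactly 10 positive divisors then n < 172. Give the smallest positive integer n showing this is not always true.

n = 176

A counterexample is any positive integer n such that n has exactly 10 positive divisors but the claim fails; we check each in order.
The first 4 eligible values, up to n = 162, all satisfy the conclusion.
n = 176: τ(176) = 10; 176 ≥ 172.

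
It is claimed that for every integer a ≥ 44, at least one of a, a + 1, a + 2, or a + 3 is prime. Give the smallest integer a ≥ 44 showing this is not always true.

a = 48

We need the least integer a ≥ 44 for which a, a + 1, a + 2, a + 3 are all composite.
For a = 44, 45, 46, 47 the conclusion holds.
a = 48: 48 = 2 × 24; 49 = 7 × 7; 50 = 2 × 25; 51 = 3 × 17 — all composite.
So a = 48 is the smallest counterexample.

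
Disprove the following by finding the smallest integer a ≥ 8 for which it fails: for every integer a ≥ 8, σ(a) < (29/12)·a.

a = 24

A counterexample is any integer a ≥ 8 such that the claim fails; we check each in order.
For a = 8, 9, 10, 11, …, 21, 22, 23 the conclusion holds.
a = 24: σ(24) = 60; 60 ≥ 58.
Hence a = 24 is a counterexample.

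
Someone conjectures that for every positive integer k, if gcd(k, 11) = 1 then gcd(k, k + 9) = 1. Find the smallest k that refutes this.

Check each positive integer k in order until gcd(k, 11) = 1 but gcd(k, k + 9) > 1.
For k = 1, 2 the conclusion holds.
k = 3: gcd(3, 12) = 3.
So k = 3 is the smallest counterexample.

k = 3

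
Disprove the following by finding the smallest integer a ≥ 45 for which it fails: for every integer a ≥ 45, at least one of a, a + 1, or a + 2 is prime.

a = 45: 47 is prime.
a = 46: 47 is prime.
a = 47: 47 is prime.
a = 48: 48 = 2 × 24; 49 = 7 × 7; 50 = 2 × 25 — all composite.
Thus a = 48 disproves the claim, and no smaller a works.

a = 48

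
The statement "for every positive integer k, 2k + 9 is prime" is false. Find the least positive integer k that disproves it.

For k = 1, 2 the conclusion holds.
k = 3: 2k + 9 = 15 = 3 × 5, composite.

k = 3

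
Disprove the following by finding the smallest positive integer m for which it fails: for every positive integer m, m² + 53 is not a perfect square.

m = 26

Check each positive integer m in order until m² + 53 is a perfect square.
For m = 1, 2, 3, 4, …, 23, 24, 25 the conclusion holds.
m = 26: 26² + 53 = 729 = 27², a perfect square.
Hence m = 26 is a counterexample.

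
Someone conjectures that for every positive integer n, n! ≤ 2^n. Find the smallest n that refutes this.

A counterexample is any positive integer n such that n! > 2^n; we check each in order.
n = 1: n! = 1 and 2^n = 2, so 1 ≤ 2.
n = 2: n! = 2 and 2^n = 4, so 2 ≤ 4.
n = 3: n! = 6 and 2^n = 8, so 6 ≤ 8.
n = 4: n! = 24 and 2^n = 16, so 24 > 16.
So n = 4 is the smallest counterexample.

n = 4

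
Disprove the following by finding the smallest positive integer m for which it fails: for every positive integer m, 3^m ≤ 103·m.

A counterexample is any positive integer m such that 3^m > 103·m; we check each in order.
m = 1: 3^m = 3 and 103·m = 103, so 3 ≤ 103.
m = 2: 3^m = 9 and 103·m = 206, so 9 ≤ 206.
m = 3: 3^m = 27 and 103·m = 309, so 27 ≤ 309.
m = 4: 3^m = 81 and 103·m = 412, so 81 ≤ 412.
m = 5: 3^m = 243 and 103·m = 515, so 243 ≤ 515.
m = 6: 3^m = 729 and 103·m = 618, so 729 > 618.
Hence m = 6 is a counterexample.

m = 6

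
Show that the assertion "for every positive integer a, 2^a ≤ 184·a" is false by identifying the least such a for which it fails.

a = 11

For a = 1, 2, 3, 4, 5, 6, 7, 8, 9, 10 the conclusion holds.
a = 11: 2^a = 2048 and 184·a = 2024, so 2048 > 2024.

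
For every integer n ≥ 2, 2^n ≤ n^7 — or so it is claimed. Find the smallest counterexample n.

n = 37

The first 35 eligible values, up to n = 36, all satisfy the conclusion.
n = 37: 2^n = 137438953472 and n^7 = 94931877133, so 137438953472 > 94931877133.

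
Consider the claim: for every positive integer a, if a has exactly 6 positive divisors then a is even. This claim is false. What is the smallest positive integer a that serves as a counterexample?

a = 45

Check each positive integer a in order until a has exactly 6 positive divisors but a is odd.
The first 6 eligible values, up to a = 44, all satisfy the conclusion.
a = 45: divisors of 45: 1, 3, 5, 9, 15, 45; 45 is odd.
So a = 45 is the smallest counterexample.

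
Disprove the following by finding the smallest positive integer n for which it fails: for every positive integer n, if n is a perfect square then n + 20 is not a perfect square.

We need the least positive integer n for which n is a perfect square but n + 20 is a perfect square.
n = 1: 1 + 20 = 21, not a perfect square.
n = 4: 4 + 20 = 24, not a perfect square.
n = 9: 9 + 20 = 29, not a perfect square.
n = 16: 16 = 4² and 16 + 20 = 36 = 6².
Hence n = 16 is a counterexample.

n = 16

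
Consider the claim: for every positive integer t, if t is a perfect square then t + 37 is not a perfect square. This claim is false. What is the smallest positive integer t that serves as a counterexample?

t = 324

The first 17 eligible values, up to t = 289, all satisfy the conclusion.
t = 324: 324 = 18² and 324 + 37 = 361 = 19².
So t = 324 is the smallest counterexample.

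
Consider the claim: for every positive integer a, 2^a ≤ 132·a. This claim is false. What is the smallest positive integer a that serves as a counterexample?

a = 11

Check each positive integer a in order until 2^a > 132·a.
The first 10 eligible values, up to a = 10, all satisfy the conclusion.
a = 11: 2^a = 2048 and 132·a = 1452, so 2048 > 1452.
Thus a = 11 disproves the claim, and no smaller a works.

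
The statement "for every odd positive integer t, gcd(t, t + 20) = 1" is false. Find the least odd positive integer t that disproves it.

Check each odd positive integer t in order until gcd(t, t + 20) > 1.
For t = 1, 3 the conclusion holds.
t = 5: gcd(5, 25) = 5.
Thus t = 5 disproves the claim, and no smaller t works.

t = 5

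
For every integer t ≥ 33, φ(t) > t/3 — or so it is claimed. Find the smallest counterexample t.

t = 36

For t = 33, 34, 35 the conclusion holds.
t = 36: φ(36) = 12 and 36/3 = 12, so φ(36) ≤ 36/3.
So t = 36 is the smallest counterexample.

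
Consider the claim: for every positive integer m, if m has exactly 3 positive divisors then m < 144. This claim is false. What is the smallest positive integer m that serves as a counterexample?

We need the least positive integer m for which m has exactly 3 positive divisors but the claim fails.
For m = 4, 9, 25, 49, 121 the conclusion holds.
m = 169: τ(169) = 3; 169 ≥ 144.
Thus m = 169 disproves the claim, and no smaller m works.

m = 169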